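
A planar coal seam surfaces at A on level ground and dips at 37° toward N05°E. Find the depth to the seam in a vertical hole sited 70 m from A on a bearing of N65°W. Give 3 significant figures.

18.0 m

The hole lies 70° from the dip direction, so the down-dip offset is 70 × cos 70° = 23.94 m.
Depth = down-dip offset × tan(dip) = 23.94 × tan 37° = 23.94 × 0.7536
Depth = 18.04 m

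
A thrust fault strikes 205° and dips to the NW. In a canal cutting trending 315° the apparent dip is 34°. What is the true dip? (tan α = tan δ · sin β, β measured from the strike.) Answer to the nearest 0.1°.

The section is 70° from the strike.
tan(true dip) = tan 34° / sin 70° = 0.7178
true dip = arctan 0.7178 = 35.67°

35.7°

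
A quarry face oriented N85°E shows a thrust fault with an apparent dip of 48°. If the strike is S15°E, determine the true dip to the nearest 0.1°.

48.4°

The section is 80° from the strike.
tan δ = tan α / sin β = tan 48° / sin 80° = 1.1106 / 0.9848 = 1.1277
δ = arctan(1.1277) = 48.44°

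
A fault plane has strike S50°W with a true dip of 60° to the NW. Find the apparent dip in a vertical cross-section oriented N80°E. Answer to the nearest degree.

41°

The strike is S50°W and the section trends N80°E; the acute angle between them is β = 30°.
tan α = tan 60° × sin 30° = 1.7321 × 0.5000 = 0.8660
apparent dip = arctan 0.8660 = 40.89°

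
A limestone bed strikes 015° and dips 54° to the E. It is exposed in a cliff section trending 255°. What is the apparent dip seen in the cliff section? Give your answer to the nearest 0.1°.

Angle between strike (015°) and section (255°): β = 60°.
tan(apparent dip) = tan 54° · sin 60° = 1.1920
α = arctan(1.1920) = 50.01°

50.0°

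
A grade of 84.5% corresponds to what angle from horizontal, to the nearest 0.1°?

40.2°

tan θ = 84.5/100 = 0.8450
θ = arctan(0.8450) = 40.20°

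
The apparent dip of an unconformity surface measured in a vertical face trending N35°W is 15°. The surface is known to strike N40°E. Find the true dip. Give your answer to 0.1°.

The section is 75° from the strike.
tan δ = tan α / sin β = tan 15° / sin 75° = 0.2679 / 0.9659 = 0.2774
δ = arctan(0.2774) = 15.50°

15.5°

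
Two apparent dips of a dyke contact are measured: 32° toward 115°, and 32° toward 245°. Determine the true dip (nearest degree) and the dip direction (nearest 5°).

true dip 56°, dip direction 180°

The two traces are lines in the plane: v₁ = (sin 115°·cos 32°, cos 115°·cos 32°, −sin 32°), v₂ = (sin 245°·cos 32°, cos 245°·cos 32°, −sin 32°).
Cross product v₁ × v₂ gives the pole to the plane: n ∝ (-0.000, -0.815, 0.551).
tan δ = √(n_x²+n_y²)/n_z = 0.815/0.551, so δ = 55.9°.
The horizontal component of n points toward azimuth atan2(n_x, n_y) = 180°, the dip direction.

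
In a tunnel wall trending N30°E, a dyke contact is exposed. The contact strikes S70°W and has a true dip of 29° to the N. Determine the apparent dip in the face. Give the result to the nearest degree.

Angle between strike (S70°W) and section (N30°E): β = 40°.
tan α = tan 29° × sin 40° = 0.5543 × 0.6428 = 0.3563
α = arctan(0.3563) = 19.61°

20°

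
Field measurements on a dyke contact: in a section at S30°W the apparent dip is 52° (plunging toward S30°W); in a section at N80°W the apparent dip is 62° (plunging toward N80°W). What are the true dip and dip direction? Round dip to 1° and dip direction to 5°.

Each apparent-dip line lies in the plane. As unit vectors (x east, y north, z up), v₁ plunges 52°→S30°W and v₂ plunges 62°→N80°W.
Cross product v₁ × v₂ gives the pole to the plane: n ∝ (-0.535, -0.093, 0.272).
Dip δ = arctan(|n_h|/n_z) = arctan(0.543/0.272) = 63.4°.
Dip direction = azimuth of (n_x, n_y) = atan2(-0.535, -0.093) = 260°.

true dip 63°, dip direction 260°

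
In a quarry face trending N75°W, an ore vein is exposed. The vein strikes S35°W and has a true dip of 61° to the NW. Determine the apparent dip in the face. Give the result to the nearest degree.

Angle between strike (S35°W) and section (N75°W): β = 70°.
tan(apparent dip) = tan 61° · sin 70° = 1.6953
apparent dip = arctan 1.6953 = 59.46°

59°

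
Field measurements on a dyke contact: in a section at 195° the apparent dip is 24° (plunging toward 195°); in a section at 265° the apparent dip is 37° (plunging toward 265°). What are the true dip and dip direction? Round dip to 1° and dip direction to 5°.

true dip 38°, dip direction 250°

Each apparent-dip line lies in the plane. As unit vectors (x east, y north, z up), v₁ plunges 24°→195° and v₂ plunges 37°→265°.
Cross product v₁ × v₂ gives the pole to the plane: n ∝ (-0.503, -0.181, 0.686).
Dip δ = arctan(|n_h|/n_z) = arctan(0.534/0.686) = 37.9°.
Dip direction = atan2(-0.503, -0.181) = 250° (azimuth of n's horizontal projection).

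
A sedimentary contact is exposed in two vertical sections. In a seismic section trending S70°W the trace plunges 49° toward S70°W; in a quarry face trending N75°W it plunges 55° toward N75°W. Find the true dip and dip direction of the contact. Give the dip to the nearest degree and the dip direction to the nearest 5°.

true dip 55°, dip direction 285°

The two traces are lines in the plane: v₁ = (sin 250°·cos 49°, cos 250°·cos 49°, −sin 49°), v₂ = (sin 285°·cos 55°, cos 285°·cos 55°, −sin 55°).
n = v₁ × v₂ = (-0.296, 0.087, 0.216) (taken with n_z > 0).
tan δ = √(n_x²+n_y²)/n_z = 0.308/0.216, so δ = 55.0°.
Dip direction = azimuth of (n_x, n_y) = atan2(-0.296, 0.087) = 286°.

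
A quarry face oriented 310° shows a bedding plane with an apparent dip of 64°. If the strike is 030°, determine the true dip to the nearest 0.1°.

β = acute angle between strike 030° and section 310° = 80°.
tan δ = tan α / sin β = tan 64° / sin 80° = 2.0503 / 0.9848 = 2.0819
δ = arctan(2.0819) = 64.34°

64.3°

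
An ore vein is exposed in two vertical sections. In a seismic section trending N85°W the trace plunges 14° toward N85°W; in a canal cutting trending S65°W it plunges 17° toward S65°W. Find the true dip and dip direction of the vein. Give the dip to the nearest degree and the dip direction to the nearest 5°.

true dip 17°, dip direction 240°

Each apparent-dip line lies in the plane. As unit vectors (x east, y north, z up), v₁ plunges 14°→N85°W and v₂ plunges 17°→S65°W.
n = v₁ × v₂ = (-0.122, -0.073, 0.464) (taken with n_z > 0).
Dip δ = arctan(|n_h|/n_z) = arctan(0.143/0.464) = 17.1°.
Dip direction = azimuth of (n_x, n_y) = atan2(-0.122, -0.073) = 239°.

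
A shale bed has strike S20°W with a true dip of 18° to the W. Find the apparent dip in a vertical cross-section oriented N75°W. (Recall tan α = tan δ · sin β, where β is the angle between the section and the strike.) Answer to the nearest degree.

18°

Angle between strike (S20°W) and section (N75°W): β = 85°.
tan(apparent dip) = tan 18° · sin 85° = 0.3237
apparent dip = arctan 0.3237 = 17.94°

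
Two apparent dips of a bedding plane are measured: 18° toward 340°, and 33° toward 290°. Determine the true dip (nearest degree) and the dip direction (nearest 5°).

Represent each trace as a vector plunging at its apparent dip toward its trend (east-north-up frame): v₁ = (-0.325, 0.894, -0.309), v₂ = (-0.788, 0.287, -0.545).
The plane normal is n = v₁ × v₂ ∝ (-0.398, 0.066, 0.611).
tan δ = √(n_x²+n_y²)/n_z = 0.404/0.611, so δ = 33.4°.
Dip direction = atan2(-0.398, 0.066) = 279° (azimuth of n's horizontal projection).

true dip 33°, dip direction 280°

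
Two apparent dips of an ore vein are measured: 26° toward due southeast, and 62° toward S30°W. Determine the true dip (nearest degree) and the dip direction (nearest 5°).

true dip 62°, dip direction 210°

Each apparent-dip line lies in the plane. As unit vectors (x east, y north, z up), v₁ plunges 26°→due southeast and v₂ plunges 62°→S30°W.
The plane normal is n = v₁ × v₂ ∝ (-0.383, -0.664, 0.408).
tan δ = √(n_x²+n_y²)/n_z = 0.767/0.408, so δ = 62.0°.
The horizontal component of n points toward azimuth atan2(n_x, n_y) = 210°, the dip direction.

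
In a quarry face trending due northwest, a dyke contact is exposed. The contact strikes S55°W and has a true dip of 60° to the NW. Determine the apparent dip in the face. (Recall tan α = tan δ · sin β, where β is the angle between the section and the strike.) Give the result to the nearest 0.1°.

The section lies 80° from the strike.
tan α = tan 60° × sin 80° = 1.7321 × 0.9848 = 1.7057
α = arctan(1.7057) = 59.62°

59.6°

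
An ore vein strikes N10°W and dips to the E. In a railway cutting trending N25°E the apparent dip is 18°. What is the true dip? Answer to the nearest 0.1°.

29.5°

The section is 35° from the strike.
tan(true dip) = tan 18° / sin 35° = 0.5665
true dip = arctan 0.5665 = 29.53°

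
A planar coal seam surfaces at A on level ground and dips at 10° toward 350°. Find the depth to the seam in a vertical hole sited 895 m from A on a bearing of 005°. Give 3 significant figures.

The hole lies 15° from the dip direction, so the down-dip offset is 895 × cos 15° = 864.50 m.
Depth = down-dip offset × tan(dip) = 864.50 × tan 10° = 864.50 × 0.1763
Depth = 152.44 m

152 m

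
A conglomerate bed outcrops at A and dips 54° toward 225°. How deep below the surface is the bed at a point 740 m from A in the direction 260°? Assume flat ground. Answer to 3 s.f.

834 m

The hole lies 35° from the dip direction, so the down-dip offset is 740 × cos 35° = 606.17 m.
Depth = down-dip offset × tan(dip) = 606.17 × tan 54° = 606.17 × 1.3764
Depth = 834.32 m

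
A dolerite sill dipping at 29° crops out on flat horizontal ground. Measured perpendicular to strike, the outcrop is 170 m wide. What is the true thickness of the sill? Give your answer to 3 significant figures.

True thickness t = w · sin(dip) = 170 × sin 29°
t = 170 × 0.4848 = 82.418 m

82.4 m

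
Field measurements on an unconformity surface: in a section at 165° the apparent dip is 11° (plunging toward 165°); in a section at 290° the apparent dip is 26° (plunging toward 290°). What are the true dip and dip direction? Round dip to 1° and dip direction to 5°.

Each apparent-dip line lies in the plane. As unit vectors (x east, y north, z up), v₁ plunges 11°→165° and v₂ plunges 26°→290°.
Cross product v₁ × v₂ gives the pole to the plane: n ∝ (-0.474, -0.273, 0.723).
Dip δ = arctan(|n_h|/n_z) = arctan(0.547/0.723) = 37.1°.
Dip direction = azimuth of (n_x, n_y) = atan2(-0.474, -0.273) = 240°.

true dip 37°, dip direction 240°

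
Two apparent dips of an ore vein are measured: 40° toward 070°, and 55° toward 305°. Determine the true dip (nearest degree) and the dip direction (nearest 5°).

The two traces are lines in the plane: v₁ = (sin 70°·cos 40°, cos 70°·cos 40°, −sin 40°), v₂ = (sin 305°·cos 55°, cos 305°·cos 55°, −sin 55°).
The plane normal is n = v₁ × v₂ ∝ (-0.003, 0.892, 0.360).
tan δ = √(n_x²+n_y²)/n_z = 0.892/0.360, so δ = 68.0°.
Dip direction = atan2(-0.003, 0.892) = 360° (azimuth of n's horizontal projection).

true dip 68°, dip direction 000°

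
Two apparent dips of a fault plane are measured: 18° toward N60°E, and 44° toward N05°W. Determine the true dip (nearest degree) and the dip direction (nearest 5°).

Each apparent-dip line lies in the plane. As unit vectors (x east, y north, z up), v₁ plunges 18°→N60°E and v₂ plunges 44°→N05°W.
The plane normal is n = v₁ × v₂ ∝ (-0.109, 0.592, 0.620).
Dip δ = arctan(|n_h|/n_z) = arctan(0.601/0.620) = 44.1°.
Dip direction = atan2(-0.109, 0.592) = 350° (azimuth of n's horizontal projection).

true dip 44°, dip direction 350°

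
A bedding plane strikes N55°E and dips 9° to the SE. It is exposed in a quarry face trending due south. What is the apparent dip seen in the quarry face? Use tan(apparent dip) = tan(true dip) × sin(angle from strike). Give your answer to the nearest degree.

7°

The section lies 55° from the strike.
tan(apparent dip) = tan 9° · sin 55° = 0.1297
α = arctan(0.1297) = 7.39°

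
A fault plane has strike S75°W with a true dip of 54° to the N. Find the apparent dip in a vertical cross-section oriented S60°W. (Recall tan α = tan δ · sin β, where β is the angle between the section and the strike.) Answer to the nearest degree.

The section lies 15° from the strike.
tan(apparent dip) = tan 54° · sin 15° = 0.3562
apparent dip = arctan 0.3562 = 19.61°

20°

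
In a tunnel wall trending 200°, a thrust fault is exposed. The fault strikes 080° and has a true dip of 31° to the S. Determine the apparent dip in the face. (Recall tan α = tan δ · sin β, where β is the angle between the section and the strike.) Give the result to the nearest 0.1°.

The strike is 080° and the section trends 200°; the acute angle between them is β = 60°.
tan α = tan 31° × sin 60° = 0.6009 × 0.8660 = 0.5204
α = arctan(0.5204) = 27.49°

27.5°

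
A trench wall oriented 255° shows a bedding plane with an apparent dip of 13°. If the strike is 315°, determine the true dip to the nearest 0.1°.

β = acute angle between strike 315° and section 255° = 60°.
tan(true dip) = tan 13° / sin 60° = 0.2666
δ = arctan(0.2666) = 14.93°

14.9°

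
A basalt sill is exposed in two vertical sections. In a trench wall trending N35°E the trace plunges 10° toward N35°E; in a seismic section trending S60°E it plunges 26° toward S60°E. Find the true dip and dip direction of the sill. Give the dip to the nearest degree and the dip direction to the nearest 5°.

Each apparent-dip line lies in the plane. As unit vectors (x east, y north, z up), v₁ plunges 10°→N35°E and v₂ plunges 26°→S60°E.
Cross product v₁ × v₂ gives the pole to the plane: n ∝ (0.432, -0.112, 0.882).
True dip = arccos(n_z / |n|) = arccos(0.8923) = 26.8°.
Dip direction = azimuth of (n_x, n_y) = atan2(0.432, -0.112) = 105°.

true dip 27°, dip direction 105°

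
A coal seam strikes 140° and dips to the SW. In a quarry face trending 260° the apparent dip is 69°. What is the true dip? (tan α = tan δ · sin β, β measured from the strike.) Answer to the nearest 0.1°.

71.6°

The section is 60° from the strike.
tan(true dip) = tan 69° / sin 60° = 3.0081
δ = arctan(3.0081) = 71.61°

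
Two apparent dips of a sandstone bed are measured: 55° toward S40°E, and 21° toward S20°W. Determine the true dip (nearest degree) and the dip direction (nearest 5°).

Represent each trace as a vector plunging at its apparent dip toward its trend (east-north-up frame): v₁ = (0.369, -0.439, -0.819), v₂ = (-0.319, -0.877, -0.358).
n = v₁ × v₂ = (0.561, -0.394, 0.464) (taken with n_z > 0).
tan δ = √(n_x²+n_y²)/n_z = 0.685/0.464, so δ = 55.9°.
Dip direction = atan2(0.561, -0.394) = 125° (azimuth of n's horizontal projection).

true dip 56°, dip direction 125°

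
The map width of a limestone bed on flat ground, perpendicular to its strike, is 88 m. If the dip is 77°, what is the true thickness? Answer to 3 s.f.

True thickness t = w · sin(dip) = 88 × sin 77°
t = 88 × 0.9744 = 85.745 m

85.7 m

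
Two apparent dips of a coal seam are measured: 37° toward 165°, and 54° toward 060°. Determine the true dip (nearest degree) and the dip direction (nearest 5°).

true dip 61°, dip direction 100°

The two traces are lines in the plane: v₁ = (sin 165°·cos 37°, cos 165°·cos 37°, −sin 37°), v₂ = (sin 60°·cos 54°, cos 60°·cos 54°, −sin 54°).
Cross product v₁ × v₂ gives the pole to the plane: n ∝ (0.801, -0.139, 0.453).
tan δ = √(n_x²+n_y²)/n_z = 0.813/0.453, so δ = 60.8°.
The horizontal component of n points toward azimuth atan2(n_x, n_y) = 100°, the dip direction.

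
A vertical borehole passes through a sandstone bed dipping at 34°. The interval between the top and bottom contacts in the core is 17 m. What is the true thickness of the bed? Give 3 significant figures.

True thickness t = h · cos(dip) = 17 × cos 34°
t = 17 × 0.8290 = 14.094 m

14.1 m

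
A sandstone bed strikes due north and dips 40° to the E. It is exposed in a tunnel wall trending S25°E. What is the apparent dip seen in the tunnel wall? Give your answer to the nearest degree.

The section lies 25° from the strike.
tan(apparent dip) = tan 40° · sin 25° = 0.3546
apparent dip = arctan 0.3546 = 19.53°

20°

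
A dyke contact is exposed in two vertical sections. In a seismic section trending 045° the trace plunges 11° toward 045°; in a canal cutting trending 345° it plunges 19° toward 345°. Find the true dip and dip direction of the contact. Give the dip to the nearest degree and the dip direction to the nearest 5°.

true dip 19°, dip direction 350°

Each apparent-dip line lies in the plane. As unit vectors (x east, y north, z up), v₁ plunges 11°→045° and v₂ plunges 19°→345°.
n = v₁ × v₂ = (-0.052, 0.273, 0.804) (taken with n_z > 0).
tan δ = √(n_x²+n_y²)/n_z = 0.278/0.804, so δ = 19.0°.
Dip direction = atan2(-0.052, 0.273) = 349° (azimuth of n's horizontal projection).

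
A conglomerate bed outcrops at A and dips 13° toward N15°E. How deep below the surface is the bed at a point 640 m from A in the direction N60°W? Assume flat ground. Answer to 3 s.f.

The hole lies 75° from the dip direction, so the down-dip offset is 640 × cos 75° = 165.64 m.
Depth = down-dip offset × tan(dip) = 165.64 × tan 13° = 165.64 × 0.2309
Depth = 38.24 m

38.2 m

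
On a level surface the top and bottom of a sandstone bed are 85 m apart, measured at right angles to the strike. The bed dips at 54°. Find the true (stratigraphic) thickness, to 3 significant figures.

True thickness t = w · sin(dip) = 85 × sin 54°
t = 85 × 0.8090 = 68.766 m

68.8 m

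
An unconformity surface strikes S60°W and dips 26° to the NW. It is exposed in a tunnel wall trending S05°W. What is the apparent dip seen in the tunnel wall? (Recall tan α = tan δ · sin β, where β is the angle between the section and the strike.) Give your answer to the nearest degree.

22°

The section lies 55° from the strike.
tan(apparent dip) = tan 26° · sin 55° = 0.3995
α = arctan(0.3995) = 21.78°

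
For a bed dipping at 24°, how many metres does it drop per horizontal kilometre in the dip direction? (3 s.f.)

445 m

drop per km = 1000 × tan 24° = 1000 × 0.4452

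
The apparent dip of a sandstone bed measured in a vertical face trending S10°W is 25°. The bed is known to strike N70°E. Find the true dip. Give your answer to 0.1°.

28.3°

β = acute angle between strike N70°E and section S10°W = 60°.
tan(true dip) = tan 25° / sin 60° = 0.5384
δ = arctan(0.5384) = 28.30°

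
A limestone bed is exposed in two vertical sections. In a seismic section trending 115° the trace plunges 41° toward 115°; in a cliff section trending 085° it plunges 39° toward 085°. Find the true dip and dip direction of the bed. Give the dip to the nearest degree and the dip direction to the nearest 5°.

true dip 41°, dip direction 110°

Each apparent-dip line lies in the plane. As unit vectors (x east, y north, z up), v₁ plunges 41°→115° and v₂ plunges 39°→085°.
Cross product v₁ × v₂ gives the pole to the plane: n ∝ (0.245, -0.077, 0.293).
tan δ = √(n_x²+n_y²)/n_z = 0.257/0.293, so δ = 41.2°.
The horizontal component of n points toward azimuth atan2(n_x, n_y) = 108°, the dip direction.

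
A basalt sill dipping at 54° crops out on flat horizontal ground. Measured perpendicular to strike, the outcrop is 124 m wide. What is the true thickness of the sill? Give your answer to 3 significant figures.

True thickness t = w · sin(dip) = 124 × sin 54°
t = 124 × 0.8090 = 100.318 m

100 m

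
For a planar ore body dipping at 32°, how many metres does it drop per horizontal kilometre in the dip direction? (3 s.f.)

drop per km = 1000 × tan 32° = 1000 × 0.6249

625 m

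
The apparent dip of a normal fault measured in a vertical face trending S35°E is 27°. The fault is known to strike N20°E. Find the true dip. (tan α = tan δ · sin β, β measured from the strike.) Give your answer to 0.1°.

31.9°

The section is 55° from the strike.
tan(true dip) = tan 27° / sin 55° = 0.6220
δ = arctan(0.6220) = 31.88°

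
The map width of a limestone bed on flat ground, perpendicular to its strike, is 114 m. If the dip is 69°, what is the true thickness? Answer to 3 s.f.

106 m

True thickness t = w · sin(dip) = 114 × sin 69°
t = 114 × 0.9336 = 106.428 m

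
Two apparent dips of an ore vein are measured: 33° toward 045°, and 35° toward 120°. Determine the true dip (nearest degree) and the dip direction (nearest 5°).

Represent each trace as a vector plunging at its apparent dip toward its trend (east-north-up frame): v₁ = (0.593, 0.593, -0.545), v₂ = (0.709, -0.410, -0.574).
n = v₁ × v₂ = (0.563, 0.046, 0.664) (taken with n_z > 0).
tan δ = √(n_x²+n_y²)/n_z = 0.565/0.664, so δ = 40.4°.
Dip direction = azimuth of (n_x, n_y) = atan2(0.563, 0.046) = 85°.

true dip 40°, dip direction 085°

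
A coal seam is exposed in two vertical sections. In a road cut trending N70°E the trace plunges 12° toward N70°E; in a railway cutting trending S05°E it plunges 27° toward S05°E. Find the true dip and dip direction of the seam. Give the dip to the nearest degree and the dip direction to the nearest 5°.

Each apparent-dip line lies in the plane. As unit vectors (x east, y north, z up), v₁ plunges 12°→N70°E and v₂ plunges 27°→S05°E.
The plane normal is n = v₁ × v₂ ∝ (0.336, -0.401, 0.842).
True dip = arccos(n_z / |n|) = arccos(0.8492) = 31.9°.
The horizontal component of n points toward azimuth atan2(n_x, n_y) = 140°, the dip direction.

true dip 32°, dip direction 140°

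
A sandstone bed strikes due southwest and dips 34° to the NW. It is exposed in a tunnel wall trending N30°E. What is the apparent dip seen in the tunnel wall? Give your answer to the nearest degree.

10°

The section lies 15° from the strike.
tan(apparent dip) = tan 34° · sin 15° = 0.1746
α = arctan(0.1746) = 9.90°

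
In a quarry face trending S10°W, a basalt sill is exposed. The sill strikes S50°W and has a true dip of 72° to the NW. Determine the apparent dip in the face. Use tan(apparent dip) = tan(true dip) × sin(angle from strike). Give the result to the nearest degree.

63°

The strike is S50°W and the section trends S10°W; the acute angle between them is β = 40°.
tan(apparent dip) = tan 72° · sin 40° = 1.9783
α = arctan(1.9783) = 63.18°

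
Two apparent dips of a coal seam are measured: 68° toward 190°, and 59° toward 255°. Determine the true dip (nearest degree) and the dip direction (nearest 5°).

true dip 69°, dip direction 205°

Each apparent-dip line lies in the plane. As unit vectors (x east, y north, z up), v₁ plunges 68°→190° and v₂ plunges 59°→255°.
n = v₁ × v₂ = (-0.193, -0.406, 0.175) (taken with n_z > 0).
tan δ = √(n_x²+n_y²)/n_z = 0.449/0.175, so δ = 68.7°.
Dip direction = atan2(-0.193, -0.406) = 205° (azimuth of n's horizontal projection).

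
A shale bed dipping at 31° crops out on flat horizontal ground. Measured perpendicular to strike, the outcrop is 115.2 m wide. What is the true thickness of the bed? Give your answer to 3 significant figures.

59.3 m

True thickness t = w · sin(dip) = 115.2 × sin 31°
t = 115.2 × 0.5150 = 59.332 m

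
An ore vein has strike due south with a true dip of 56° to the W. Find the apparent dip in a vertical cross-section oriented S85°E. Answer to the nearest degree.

Angle between strike (due south) and section (S85°E): β = 85°.
tan(apparent dip) = tan 56° · sin 85° = 1.4769
α = arctan(1.4769) = 55.90°

56°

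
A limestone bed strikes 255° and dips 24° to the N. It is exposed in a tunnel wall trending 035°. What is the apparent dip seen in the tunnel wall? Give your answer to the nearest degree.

The strike is 255° and the section trends 035°; the acute angle between them is β = 40°.
tan(apparent dip) = tan 24° · sin 40° = 0.2862
apparent dip = arctan 0.2862 = 15.97°

16°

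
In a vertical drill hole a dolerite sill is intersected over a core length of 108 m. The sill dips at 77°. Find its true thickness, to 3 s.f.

True thickness t = h · cos(dip) = 108 × cos 77°
t = 108 × 0.2250 = 24.295 m

24.3 m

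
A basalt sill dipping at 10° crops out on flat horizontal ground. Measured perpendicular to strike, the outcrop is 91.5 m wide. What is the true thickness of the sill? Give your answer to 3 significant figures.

True thickness t = w · sin(dip) = 91.5 × sin 10°
t = 91.5 × 0.1736 = 15.889 m

15.9 m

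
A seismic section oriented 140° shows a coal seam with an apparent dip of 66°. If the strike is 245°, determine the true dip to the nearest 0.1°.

66.7°

β = acute angle between strike 245° and section 140° = 75°.
tan δ = tan α / sin β = tan 66° / sin 75° = 2.2460 / 0.9659 = 2.3253
true dip = arctan 2.3253 = 66.73°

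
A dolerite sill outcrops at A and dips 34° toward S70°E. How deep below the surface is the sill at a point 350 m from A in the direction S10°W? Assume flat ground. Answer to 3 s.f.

The hole lies 80° from the dip direction, so the down-dip offset is 350 × cos 80° = 60.78 m.
Depth = down-dip offset × tan(dip) = 60.78 × tan 34° = 60.78 × 0.6745
Depth = 40.99 m

41.0 m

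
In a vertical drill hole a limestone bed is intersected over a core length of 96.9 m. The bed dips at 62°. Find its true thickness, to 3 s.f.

45.5 m

True thickness t = h · cos(dip) = 96.9 × cos 62°
t = 96.9 × 0.4695 = 45.492 m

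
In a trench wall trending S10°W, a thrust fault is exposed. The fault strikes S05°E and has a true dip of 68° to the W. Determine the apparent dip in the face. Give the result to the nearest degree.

The strike is S05°E and the section trends S10°W; the acute angle between them is β = 15°.
tan(apparent dip) = tan 68° · sin 15° = 0.6406
apparent dip = arctan 0.6406 = 32.64°

33°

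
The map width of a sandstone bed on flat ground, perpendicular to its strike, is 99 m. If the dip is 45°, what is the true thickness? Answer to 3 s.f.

True thickness t = w · sin(dip) = 99 × sin 45°
t = 99 × 0.7071 = 70.004 m

70.0 m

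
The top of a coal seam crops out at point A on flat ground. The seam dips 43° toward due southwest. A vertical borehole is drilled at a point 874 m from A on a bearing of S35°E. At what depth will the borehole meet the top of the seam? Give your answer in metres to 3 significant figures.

The hole lies 80° from the dip direction, so the down-dip offset is 874 × cos 80° = 151.77 m.
Depth = down-dip offset × tan(dip) = 151.77 × tan 43° = 151.77 × 0.9325
Depth = 141.53 m

142 m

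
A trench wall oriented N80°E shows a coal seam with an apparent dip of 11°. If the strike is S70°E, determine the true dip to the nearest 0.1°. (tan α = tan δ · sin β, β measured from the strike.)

21.2°

β = acute angle between strike S70°E and section N80°E = 30°.
tan δ = tan α / sin β = tan 11° / sin 30° = 0.1944 / 0.5000 = 0.3888
δ = arctan(0.3888) = 21.24°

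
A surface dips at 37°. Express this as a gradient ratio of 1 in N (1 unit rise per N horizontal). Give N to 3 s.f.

1 : N means tan θ = 1/N, so N = 1/tan 37° = 1/0.7536

1 in 1.33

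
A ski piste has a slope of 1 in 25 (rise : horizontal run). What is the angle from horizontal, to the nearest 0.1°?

2.3°

tan θ = 1/25 = 0.0400
θ = arctan(0.0400) = 2.29°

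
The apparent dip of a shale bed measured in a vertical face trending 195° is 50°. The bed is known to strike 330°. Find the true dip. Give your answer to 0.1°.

59.3°

The section is 45° from the strike.
tan(true dip) = tan 50° / sin 45° = 1.6854
true dip = arctan 1.6854 = 59.32°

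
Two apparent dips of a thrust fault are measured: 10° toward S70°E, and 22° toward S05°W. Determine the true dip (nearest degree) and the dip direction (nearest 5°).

Each apparent-dip line lies in the plane. As unit vectors (x east, y north, z up), v₁ plunges 10°→S70°E and v₂ plunges 22°→S05°W.
n = v₁ × v₂ = (0.034, -0.361, 0.882) (taken with n_z > 0).
Dip δ = arctan(|n_h|/n_z) = arctan(0.362/0.882) = 22.3°.
The horizontal component of n points toward azimuth atan2(n_x, n_y) = 175°, the dip direction.

true dip 22°, dip direction 175°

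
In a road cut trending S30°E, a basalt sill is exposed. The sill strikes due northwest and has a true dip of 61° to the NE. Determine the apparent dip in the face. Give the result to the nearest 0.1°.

25.0°

The section lies 15° from the strike.
tan(apparent dip) = tan 61° · sin 15° = 0.4669
apparent dip = arctan 0.4669 = 25.03°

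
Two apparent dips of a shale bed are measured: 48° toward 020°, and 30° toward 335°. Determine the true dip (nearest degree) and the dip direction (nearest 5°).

true dip 49°, dip direction 035°

Represent each trace as a vector plunging at its apparent dip toward its trend (east-north-up frame): v₁ = (0.229, 0.629, -0.743), v₂ = (-0.366, 0.785, -0.500).
n = v₁ × v₂ = (0.269, 0.386, 0.410) (taken with n_z > 0).
Dip δ = arctan(|n_h|/n_z) = arctan(0.471/0.410) = 49.0°.
The horizontal component of n points toward azimuth atan2(n_x, n_y) = 35°, the dip direction.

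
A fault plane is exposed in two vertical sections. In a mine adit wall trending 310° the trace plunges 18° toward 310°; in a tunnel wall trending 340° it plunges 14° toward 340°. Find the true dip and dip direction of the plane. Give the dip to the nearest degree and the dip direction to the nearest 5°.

true dip 18°, dip direction 300°

Each apparent-dip line lies in the plane. As unit vectors (x east, y north, z up), v₁ plunges 18°→310° and v₂ plunges 14°→340°.
n = v₁ × v₂ = (-0.134, 0.074, 0.461) (taken with n_z > 0).
True dip = arccos(n_z / |n|) = arccos(0.9493) = 18.3°.
The horizontal component of n points toward azimuth atan2(n_x, n_y) = 299°, the dip direction.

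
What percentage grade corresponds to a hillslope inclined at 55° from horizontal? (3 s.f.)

grade % = 100 × tan 55° = 100 × 1.4281

143%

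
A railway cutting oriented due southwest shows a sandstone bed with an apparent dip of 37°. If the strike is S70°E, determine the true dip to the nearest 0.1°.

39.7°

β = acute angle between strike S70°E and section due southwest = 65°.
tan δ = tan α / sin β = tan 37° / sin 65° = 0.7536 / 0.9063 = 0.8315
true dip = arctan 0.8315 = 39.74°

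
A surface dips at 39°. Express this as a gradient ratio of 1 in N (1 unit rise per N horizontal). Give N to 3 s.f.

1 : N means tan θ = 1/N, so N = 1/tan 39° = 1/0.8098

1 in 1.23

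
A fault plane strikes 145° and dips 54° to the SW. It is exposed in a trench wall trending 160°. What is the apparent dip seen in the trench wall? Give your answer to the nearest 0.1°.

19.6°

The strike is 145° and the section trends 160°; the acute angle between them is β = 15°.
tan(apparent dip) = tan 54° · sin 15° = 0.3562
apparent dip = arctan 0.3562 = 19.61°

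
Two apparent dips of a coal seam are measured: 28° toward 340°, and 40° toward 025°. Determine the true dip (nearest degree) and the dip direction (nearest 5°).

Each apparent-dip line lies in the plane. As unit vectors (x east, y north, z up), v₁ plunges 28°→340° and v₂ plunges 40°→025°.
The plane normal is n = v₁ × v₂ ∝ (0.207, 0.346, 0.478).
True dip = arccos(n_z / |n|) = arccos(0.7643) = 40.2°.
Dip direction = azimuth of (n_x, n_y) = atan2(0.207, 0.346) = 31°.

true dip 40°, dip direction 030°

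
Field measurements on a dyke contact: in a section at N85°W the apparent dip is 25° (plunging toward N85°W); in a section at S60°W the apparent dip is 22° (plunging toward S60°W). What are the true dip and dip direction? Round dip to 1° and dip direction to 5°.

Each apparent-dip line lies in the plane. As unit vectors (x east, y north, z up), v₁ plunges 25°→N85°W and v₂ plunges 22°→S60°W.
n = v₁ × v₂ = (-0.226, 0.001, 0.482) (taken with n_z > 0).
tan δ = √(n_x²+n_y²)/n_z = 0.226/0.482, so δ = 25.1°.
The horizontal component of n points toward azimuth atan2(n_x, n_y) = 270°, the dip direction.

true dip 25°, dip direction 270°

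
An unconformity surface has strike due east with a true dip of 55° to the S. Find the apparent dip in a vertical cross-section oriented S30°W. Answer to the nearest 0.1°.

51.0°

The section lies 60° from the strike.
tan(apparent dip) = tan 55° · sin 60° = 1.2368
α = arctan(1.2368) = 51.04°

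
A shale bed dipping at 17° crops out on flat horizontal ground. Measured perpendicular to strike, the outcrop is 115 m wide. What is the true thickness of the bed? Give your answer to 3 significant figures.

33.6 m

True thickness t = w · sin(dip) = 115 × sin 17°
t = 115 × 0.2924 = 33.623 m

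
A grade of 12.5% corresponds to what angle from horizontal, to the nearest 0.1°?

tan θ = 12.5/100 = 0.1250
θ = arctan(0.1250) = 7.13°

7.1°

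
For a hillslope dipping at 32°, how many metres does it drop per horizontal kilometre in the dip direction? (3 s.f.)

drop per km = 1000 × tan 32° = 1000 × 0.6249

625 m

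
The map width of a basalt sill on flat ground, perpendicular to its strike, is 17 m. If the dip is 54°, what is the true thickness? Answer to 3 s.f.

13.8 m

True thickness t = w · sin(dip) = 17 × sin 54°
t = 17 × 0.8090 = 13.753 m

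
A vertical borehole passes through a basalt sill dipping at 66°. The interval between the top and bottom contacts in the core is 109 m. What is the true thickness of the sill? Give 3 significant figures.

True thickness t = h · cos(dip) = 109 × cos 66°
t = 109 × 0.4067 = 44.334 m

44.3 m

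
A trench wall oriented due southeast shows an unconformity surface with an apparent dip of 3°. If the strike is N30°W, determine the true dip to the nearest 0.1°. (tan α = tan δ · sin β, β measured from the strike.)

11.4°

β = acute angle between strike N30°W and section due southeast = 15°.
tan δ = tan α / sin β = tan 3° / sin 15° = 0.0524 / 0.2588 = 0.2025
δ = arctan(0.2025) = 11.45°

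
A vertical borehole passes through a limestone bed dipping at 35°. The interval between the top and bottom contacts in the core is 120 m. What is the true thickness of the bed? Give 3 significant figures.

True thickness t = h · cos(dip) = 120 × cos 35°
t = 120 × 0.8192 = 98.298 m

98.3 m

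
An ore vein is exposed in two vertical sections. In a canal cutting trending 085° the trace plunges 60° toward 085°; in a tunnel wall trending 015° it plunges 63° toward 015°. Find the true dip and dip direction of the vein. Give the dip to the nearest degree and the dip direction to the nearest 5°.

true dip 66°, dip direction 045°

The two traces are lines in the plane: v₁ = (sin 85°·cos 60°, cos 85°·cos 60°, −sin 60°), v₂ = (sin 15°·cos 63°, cos 15°·cos 63°, −sin 63°).
n = v₁ × v₂ = (0.341, 0.342, 0.213) (taken with n_z > 0).
Dip δ = arctan(|n_h|/n_z) = arctan(0.483/0.213) = 66.2°.
Dip direction = azimuth of (n_x, n_y) = atan2(0.341, 0.342) = 45°.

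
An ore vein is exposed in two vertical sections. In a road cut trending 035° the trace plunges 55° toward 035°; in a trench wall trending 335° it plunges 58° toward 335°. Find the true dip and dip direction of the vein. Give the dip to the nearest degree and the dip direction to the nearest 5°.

Represent each trace as a vector plunging at its apparent dip toward its trend (east-north-up frame): v₁ = (0.329, 0.470, -0.819), v₂ = (-0.224, 0.480, -0.848).
n = v₁ × v₂ = (-0.005, 0.462, 0.263) (taken with n_z > 0).
tan δ = √(n_x²+n_y²)/n_z = 0.462/0.263, so δ = 60.4°.
The horizontal component of n points toward azimuth atan2(n_x, n_y) = 359°, the dip direction.

true dip 60°, dip direction 000°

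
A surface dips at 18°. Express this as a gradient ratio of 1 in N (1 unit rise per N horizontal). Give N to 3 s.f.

1 in 3.08

1 : N means tan θ = 1/N, so N = 1/tan 18° = 1/0.3249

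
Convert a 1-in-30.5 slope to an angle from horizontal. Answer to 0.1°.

1.9°

tan θ = 1/30.5 = 0.0328
θ = arctan(0.0328) = 1.88°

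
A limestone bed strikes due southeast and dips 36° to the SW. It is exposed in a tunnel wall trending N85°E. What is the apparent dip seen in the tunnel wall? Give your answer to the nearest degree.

29°

The strike is due southeast and the section trends N85°E; the acute angle between them is β = 50°.
tan α = tan 36° × sin 50° = 0.7265 × 0.7660 = 0.5566
apparent dip = arctan 0.5566 = 29.10°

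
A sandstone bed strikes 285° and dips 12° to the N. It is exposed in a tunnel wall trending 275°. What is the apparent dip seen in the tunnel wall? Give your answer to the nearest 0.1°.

2.1°

Angle between strike (285°) and section (275°): β = 10°.
tan(apparent dip) = tan 12° · sin 10° = 0.0369
apparent dip = arctan 0.0369 = 2.11°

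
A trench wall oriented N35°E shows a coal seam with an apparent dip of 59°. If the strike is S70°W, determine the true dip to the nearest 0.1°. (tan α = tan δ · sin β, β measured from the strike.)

β = acute angle between strike S70°W and section N35°E = 35°.
tan δ = tan α / sin β = tan 59° / sin 35° = 1.6643 / 0.5736 = 2.9016
true dip = arctan 2.9016 = 70.98°

71.0°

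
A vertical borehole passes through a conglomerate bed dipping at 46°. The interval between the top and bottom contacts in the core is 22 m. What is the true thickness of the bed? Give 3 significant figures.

True thickness t = h · cos(dip) = 22 × cos 46°
t = 22 × 0.6947 = 15.282 m

15.3 m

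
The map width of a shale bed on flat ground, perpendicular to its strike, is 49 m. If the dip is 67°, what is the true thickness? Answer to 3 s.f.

45.1 m

True thickness t = w · sin(dip) = 49 × sin 67°
t = 49 × 0.9205 = 45.105 m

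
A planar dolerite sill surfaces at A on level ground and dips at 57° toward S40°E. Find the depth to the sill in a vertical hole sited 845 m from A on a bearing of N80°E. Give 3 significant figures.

The hole lies 60° from the dip direction, so the down-dip offset is 845 × cos 60° = 422.50 m.
Depth = down-dip offset × tan(dip) = 422.50 × tan 57° = 422.50 × 1.5399
Depth = 650.59 m

651 m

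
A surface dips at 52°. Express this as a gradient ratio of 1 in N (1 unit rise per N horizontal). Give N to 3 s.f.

1 in 0.781

1 : N means tan θ = 1/N, so N = 1/tan 52° = 1/1.2799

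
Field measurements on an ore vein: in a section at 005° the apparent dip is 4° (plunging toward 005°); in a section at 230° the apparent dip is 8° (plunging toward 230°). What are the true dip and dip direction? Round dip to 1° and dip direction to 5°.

Each apparent-dip line lies in the plane. As unit vectors (x east, y north, z up), v₁ plunges 4°→005° and v₂ plunges 8°→230°.
Cross product v₁ × v₂ gives the pole to the plane: n ∝ (-0.183, 0.065, 0.699).
Dip δ = arctan(|n_h|/n_z) = arctan(0.194/0.699) = 15.5°.
Dip direction = azimuth of (n_x, n_y) = atan2(-0.183, 0.065) = 290°.

true dip 16°, dip direction 290°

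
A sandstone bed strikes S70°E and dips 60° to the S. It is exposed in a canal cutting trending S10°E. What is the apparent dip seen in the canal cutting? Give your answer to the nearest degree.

56°

The section lies 60° from the strike.
tan(apparent dip) = tan 60° · sin 60° = 1.5000
apparent dip = arctan 1.5000 = 56.31°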